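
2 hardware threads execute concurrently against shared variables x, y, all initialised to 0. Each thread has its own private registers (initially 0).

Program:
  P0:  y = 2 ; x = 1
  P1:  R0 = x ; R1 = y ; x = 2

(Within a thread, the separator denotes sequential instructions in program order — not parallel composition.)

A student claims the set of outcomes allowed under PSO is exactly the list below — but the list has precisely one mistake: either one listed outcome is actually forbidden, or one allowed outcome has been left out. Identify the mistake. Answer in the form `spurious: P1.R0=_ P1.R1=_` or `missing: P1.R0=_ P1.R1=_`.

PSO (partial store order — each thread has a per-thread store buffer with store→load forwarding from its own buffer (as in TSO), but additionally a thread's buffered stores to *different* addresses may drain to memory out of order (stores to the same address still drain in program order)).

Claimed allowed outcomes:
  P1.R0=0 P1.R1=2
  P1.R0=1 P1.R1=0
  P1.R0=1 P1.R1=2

outcome vector order: (P1.R0,P1.R1)
[PSO] allowed = {00; 02; 10; 12}
PSO∖claimed = {00}

missing: P1.R0=0 P1.R1=0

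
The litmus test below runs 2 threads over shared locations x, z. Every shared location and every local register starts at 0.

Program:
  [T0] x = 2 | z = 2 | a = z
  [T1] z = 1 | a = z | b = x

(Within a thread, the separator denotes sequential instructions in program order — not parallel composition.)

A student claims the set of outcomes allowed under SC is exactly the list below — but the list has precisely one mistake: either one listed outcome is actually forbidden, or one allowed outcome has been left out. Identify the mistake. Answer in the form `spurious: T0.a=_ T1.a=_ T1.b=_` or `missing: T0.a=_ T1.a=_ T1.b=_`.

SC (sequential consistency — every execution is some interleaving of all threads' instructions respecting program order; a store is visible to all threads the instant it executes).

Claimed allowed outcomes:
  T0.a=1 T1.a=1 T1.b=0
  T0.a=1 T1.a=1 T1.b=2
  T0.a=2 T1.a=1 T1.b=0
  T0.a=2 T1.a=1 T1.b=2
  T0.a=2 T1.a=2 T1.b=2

outcome vector order: (T0.a,T1.a,T1.b)
SC: 4 outcomes — {1/1/2, 2/1/0, 2/1/2, 2/2/2}
claimed∖SC = {1/1/0}

spurious: T0.a=1 T1.a=1 T1.b=0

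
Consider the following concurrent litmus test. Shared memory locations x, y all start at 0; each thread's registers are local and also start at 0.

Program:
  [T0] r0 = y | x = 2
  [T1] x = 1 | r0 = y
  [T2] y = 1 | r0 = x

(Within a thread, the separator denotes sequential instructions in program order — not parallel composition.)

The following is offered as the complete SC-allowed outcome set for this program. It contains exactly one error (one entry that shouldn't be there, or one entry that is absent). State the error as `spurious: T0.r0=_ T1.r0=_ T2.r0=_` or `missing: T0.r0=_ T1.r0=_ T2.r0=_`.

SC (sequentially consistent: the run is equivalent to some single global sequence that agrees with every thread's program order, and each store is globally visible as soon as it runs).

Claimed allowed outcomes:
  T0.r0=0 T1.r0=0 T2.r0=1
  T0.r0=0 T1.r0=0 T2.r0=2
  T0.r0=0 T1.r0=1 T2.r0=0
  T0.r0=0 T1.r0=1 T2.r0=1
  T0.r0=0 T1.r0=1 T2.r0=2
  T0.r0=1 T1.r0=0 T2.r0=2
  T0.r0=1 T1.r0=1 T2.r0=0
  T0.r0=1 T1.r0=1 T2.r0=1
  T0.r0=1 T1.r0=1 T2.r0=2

missing: T0.r0=1 T1.r0=0 T2.r0=1

outcome vector order: (T0.r0,T1.r0,T2.r0)
under SC → 001; 002; 010; 011; 012; 101; 102; 110; 111; 112
SC∖claimed = {101}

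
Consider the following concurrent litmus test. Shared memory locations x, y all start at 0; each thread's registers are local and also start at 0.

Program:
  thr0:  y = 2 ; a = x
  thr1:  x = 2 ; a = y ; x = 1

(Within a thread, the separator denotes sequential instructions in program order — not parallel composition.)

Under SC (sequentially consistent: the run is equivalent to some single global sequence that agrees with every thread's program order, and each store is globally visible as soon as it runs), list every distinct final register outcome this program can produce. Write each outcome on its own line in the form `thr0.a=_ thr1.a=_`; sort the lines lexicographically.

outcome vector order: (thr0.a,thr1.a)
|SC outcomes| = 5

thr0.a=0 thr1.a=2
thr0.a=1 thr1.a=0
thr0.a=1 thr1.a=2
thr0.a=2 thr1.a=0
thr0.a=2 thr1.a=2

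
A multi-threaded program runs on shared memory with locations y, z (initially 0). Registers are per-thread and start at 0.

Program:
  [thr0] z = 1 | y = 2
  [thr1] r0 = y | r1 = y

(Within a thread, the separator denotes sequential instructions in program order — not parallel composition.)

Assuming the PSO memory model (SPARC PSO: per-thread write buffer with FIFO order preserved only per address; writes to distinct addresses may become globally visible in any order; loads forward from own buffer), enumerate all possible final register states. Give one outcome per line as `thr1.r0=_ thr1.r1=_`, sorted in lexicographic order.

thr1.r0=0 thr1.r1=0
thr1.r0=0 thr1.r1=2
thr1.r0=2 thr1.r1=2

outcome vector order: (thr1.r0,thr1.r1)
|PSO outcomes| = 3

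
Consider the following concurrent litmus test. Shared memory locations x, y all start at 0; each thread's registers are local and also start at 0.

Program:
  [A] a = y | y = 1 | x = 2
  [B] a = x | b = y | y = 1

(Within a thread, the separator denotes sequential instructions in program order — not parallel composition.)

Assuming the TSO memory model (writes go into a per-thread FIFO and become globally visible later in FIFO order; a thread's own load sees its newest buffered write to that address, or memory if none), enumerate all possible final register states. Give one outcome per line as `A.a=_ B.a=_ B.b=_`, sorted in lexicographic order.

A.a=0 B.a=0 B.b=0
A.a=0 B.a=0 B.b=1
A.a=0 B.a=2 B.b=1
A.a=1 B.a=0 B.b=0

outcome vector order: (A.a,B.a,B.b)
|TSO outcomes| = 4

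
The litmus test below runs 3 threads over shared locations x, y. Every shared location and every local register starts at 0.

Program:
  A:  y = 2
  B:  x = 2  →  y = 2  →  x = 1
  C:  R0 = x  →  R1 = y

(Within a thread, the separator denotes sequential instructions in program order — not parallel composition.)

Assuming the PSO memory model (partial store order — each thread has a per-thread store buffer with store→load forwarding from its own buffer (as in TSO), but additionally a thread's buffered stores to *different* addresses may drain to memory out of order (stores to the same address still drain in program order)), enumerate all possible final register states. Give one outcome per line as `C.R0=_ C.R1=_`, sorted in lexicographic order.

outcome vector order: (C.R0,C.R1)
|PSO outcomes| = 6

C.R0=0 C.R1=0
C.R0=0 C.R1=2
C.R0=1 C.R1=0
C.R0=1 C.R1=2
C.R0=2 C.R1=0
C.R0=2 C.R1=2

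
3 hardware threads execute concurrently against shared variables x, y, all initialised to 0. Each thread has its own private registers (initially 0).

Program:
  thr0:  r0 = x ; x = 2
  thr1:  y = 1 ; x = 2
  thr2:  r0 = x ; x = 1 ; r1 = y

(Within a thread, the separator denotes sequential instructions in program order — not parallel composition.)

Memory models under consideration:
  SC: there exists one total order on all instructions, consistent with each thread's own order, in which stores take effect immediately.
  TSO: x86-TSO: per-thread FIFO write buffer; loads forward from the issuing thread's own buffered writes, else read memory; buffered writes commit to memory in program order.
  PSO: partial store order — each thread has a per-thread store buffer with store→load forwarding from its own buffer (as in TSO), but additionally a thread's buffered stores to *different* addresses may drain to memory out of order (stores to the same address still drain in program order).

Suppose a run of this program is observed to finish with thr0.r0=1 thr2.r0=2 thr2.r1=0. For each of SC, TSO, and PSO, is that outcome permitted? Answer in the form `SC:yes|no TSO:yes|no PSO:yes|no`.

SC:no TSO:no PSO:yes

outcome vector order: (thr0.r0,thr2.r0,thr2.r1)
SC (10): 000; 001; 020; 021; 100; 101; 121; 200; 201; 221
TSO (10): 000; 001; 020; 021; 100; 101; 121; 200; 201; 221
PSO (12): 000; 001; 020; 021; 100; 101; 120; 121; 200; 201; 220; 221
target 120 ∈ {PSO}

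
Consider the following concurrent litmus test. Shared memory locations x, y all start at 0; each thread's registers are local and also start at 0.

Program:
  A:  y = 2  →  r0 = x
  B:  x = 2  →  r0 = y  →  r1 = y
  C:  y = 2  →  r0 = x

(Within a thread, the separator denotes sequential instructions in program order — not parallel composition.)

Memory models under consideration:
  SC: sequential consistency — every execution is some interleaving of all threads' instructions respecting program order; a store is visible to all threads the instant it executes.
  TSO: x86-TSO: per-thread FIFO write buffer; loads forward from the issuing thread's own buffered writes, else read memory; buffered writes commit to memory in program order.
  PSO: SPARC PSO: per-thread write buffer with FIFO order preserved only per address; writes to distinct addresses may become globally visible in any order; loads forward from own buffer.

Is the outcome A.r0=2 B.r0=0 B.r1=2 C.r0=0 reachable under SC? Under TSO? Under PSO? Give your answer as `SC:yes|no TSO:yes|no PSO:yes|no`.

outcome vector order: (A.r0,B.r0,B.r1,C.r0)
SC: 6 outcomes — {<0 2 2 0>; <0 2 2 2>; <2 0 0 2>; <2 0 2 2>; <2 2 2 0>; <2 2 2 2>}
TSO: 12 outcomes — {<0 0 0 0>; <0 0 0 2>; <0 0 2 0>; <0 0 2 2>; <0 2 2 0>; <0 2 2 2>; <2 0 0 0>; <2 0 0 2>; <2 0 2 0>; <2 0 2 2>; <2 2 2 0>; <2 2 2 2>}
PSO: 12 outcomes — {<0 0 0 0>; <0 0 0 2>; <0 0 2 0>; <0 0 2 2>; <0 2 2 0>; <0 2 2 2>; <2 0 0 0>; <2 0 0 2>; <2 0 2 0>; <2 0 2 2>; <2 2 2 0>; <2 2 2 2>}
target <2 0 2 0> ∈ {TSO,PSO}

SC:no TSO:yes PSO:yes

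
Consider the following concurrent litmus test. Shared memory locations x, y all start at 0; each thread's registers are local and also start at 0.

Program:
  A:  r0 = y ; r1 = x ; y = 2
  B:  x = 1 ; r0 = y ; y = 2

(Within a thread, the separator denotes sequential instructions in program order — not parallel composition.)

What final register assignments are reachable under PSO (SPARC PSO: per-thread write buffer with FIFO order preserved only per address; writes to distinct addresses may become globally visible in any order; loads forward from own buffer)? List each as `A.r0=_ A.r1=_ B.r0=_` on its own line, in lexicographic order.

outcome vector order: (A.r0,A.r1,B.r0)
|PSO outcomes| = 6

A.r0=0 A.r1=0 B.r0=0
A.r0=0 A.r1=0 B.r0=2
A.r0=0 A.r1=1 B.r0=0
A.r0=0 A.r1=1 B.r0=2
A.r0=2 A.r1=0 B.r0=0
A.r0=2 A.r1=1 B.r0=0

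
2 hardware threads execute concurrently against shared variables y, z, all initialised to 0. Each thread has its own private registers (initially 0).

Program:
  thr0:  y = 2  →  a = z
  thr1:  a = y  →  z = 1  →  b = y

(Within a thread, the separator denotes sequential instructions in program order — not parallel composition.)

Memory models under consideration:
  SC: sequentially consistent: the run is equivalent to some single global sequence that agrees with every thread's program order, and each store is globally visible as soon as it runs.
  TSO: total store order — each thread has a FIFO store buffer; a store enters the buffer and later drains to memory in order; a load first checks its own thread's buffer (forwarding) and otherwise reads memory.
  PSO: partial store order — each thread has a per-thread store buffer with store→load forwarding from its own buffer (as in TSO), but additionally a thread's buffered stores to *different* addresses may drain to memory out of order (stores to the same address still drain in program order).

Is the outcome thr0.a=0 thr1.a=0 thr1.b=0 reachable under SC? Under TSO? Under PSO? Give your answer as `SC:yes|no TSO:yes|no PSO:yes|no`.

SC:no TSO:yes PSO:yes

outcome vector order: (thr0.a,thr1.a,thr1.b)
under SC → 0/0/2; 0/2/2; 1/0/0; 1/0/2; 1/2/2
under TSO → 0/0/0; 0/0/2; 0/2/2; 1/0/0; 1/0/2; 1/2/2
under PSO → 0/0/0; 0/0/2; 0/2/2; 1/0/0; 1/0/2; 1/2/2
target 0/0/0 ∈ {TSO,PSO}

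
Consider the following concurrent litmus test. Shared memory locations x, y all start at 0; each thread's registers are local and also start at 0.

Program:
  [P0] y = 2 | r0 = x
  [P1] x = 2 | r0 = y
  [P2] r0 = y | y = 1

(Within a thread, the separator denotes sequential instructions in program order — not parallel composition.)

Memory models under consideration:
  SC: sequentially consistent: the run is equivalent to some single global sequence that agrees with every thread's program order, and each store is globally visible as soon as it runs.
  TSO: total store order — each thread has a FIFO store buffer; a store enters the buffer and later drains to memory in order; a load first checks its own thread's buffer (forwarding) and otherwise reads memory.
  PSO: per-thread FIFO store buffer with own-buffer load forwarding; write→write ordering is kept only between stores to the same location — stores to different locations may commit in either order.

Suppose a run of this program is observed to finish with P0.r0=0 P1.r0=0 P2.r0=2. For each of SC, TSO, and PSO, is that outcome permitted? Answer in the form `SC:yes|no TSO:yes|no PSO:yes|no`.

outcome vector order: (P0.r0,P1.r0,P2.r0)
SC: 10 outcomes — {<0 1 0>, <0 1 2>, <0 2 0>, <0 2 2>, <2 0 0>, <2 0 2>, <2 1 0>, <2 1 2>, <2 2 0>, <2 2 2>}
TSO: 12 outcomes — {<0 0 0>, <0 0 2>, <0 1 0>, <0 1 2>, <0 2 0>, <0 2 2>, <2 0 0>, <2 0 2>, <2 1 0>, <2 1 2>, <2 2 0>, <2 2 2>}
PSO: 12 outcomes — {<0 0 0>, <0 0 2>, <0 1 0>, <0 1 2>, <0 2 0>, <0 2 2>, <2 0 0>, <2 0 2>, <2 1 0>, <2 1 2>, <2 2 0>, <2 2 2>}
target <0 0 2> ∈ {TSO,PSO}

SC:no TSO:yes PSO:yes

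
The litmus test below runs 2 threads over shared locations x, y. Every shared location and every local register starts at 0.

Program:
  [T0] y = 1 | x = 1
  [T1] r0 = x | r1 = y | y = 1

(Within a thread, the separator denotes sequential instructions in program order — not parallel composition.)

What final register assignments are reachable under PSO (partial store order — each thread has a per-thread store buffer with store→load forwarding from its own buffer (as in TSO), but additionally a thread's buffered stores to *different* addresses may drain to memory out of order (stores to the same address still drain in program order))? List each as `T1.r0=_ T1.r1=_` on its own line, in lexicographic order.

outcome vector order: (T1.r0,T1.r1)
|PSO outcomes| = 4

T1.r0=0 T1.r1=0
T1.r0=0 T1.r1=1
T1.r0=1 T1.r1=0
T1.r0=1 T1.r1=1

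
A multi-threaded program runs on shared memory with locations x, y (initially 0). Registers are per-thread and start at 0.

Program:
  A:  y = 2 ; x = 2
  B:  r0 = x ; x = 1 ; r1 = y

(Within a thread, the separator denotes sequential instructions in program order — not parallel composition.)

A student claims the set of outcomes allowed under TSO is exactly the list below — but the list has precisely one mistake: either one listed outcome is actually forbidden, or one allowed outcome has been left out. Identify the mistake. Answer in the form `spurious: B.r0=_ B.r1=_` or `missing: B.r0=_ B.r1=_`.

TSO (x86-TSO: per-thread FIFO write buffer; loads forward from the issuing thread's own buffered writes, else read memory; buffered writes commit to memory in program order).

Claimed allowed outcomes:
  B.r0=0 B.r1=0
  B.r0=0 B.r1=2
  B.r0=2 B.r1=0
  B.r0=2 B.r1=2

outcome vector order: (B.r0,B.r1)
TSO: 3 outcomes — {(0,0) (0,2) (2,2)}
claimed∖TSO = {(2,0)}

spurious: B.r0=2 B.r1=0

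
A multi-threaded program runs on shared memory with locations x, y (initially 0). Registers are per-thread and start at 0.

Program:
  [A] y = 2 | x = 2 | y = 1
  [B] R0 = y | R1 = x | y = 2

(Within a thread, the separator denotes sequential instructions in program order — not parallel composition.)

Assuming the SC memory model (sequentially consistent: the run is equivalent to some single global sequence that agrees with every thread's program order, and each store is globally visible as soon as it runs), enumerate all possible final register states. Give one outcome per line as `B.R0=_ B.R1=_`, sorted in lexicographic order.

outcome vector order: (B.R0,B.R1)
|SC outcomes| = 5

B.R0=0 B.R1=0
B.R0=0 B.R1=2
B.R0=1 B.R1=2
B.R0=2 B.R1=0
B.R0=2 B.R1=2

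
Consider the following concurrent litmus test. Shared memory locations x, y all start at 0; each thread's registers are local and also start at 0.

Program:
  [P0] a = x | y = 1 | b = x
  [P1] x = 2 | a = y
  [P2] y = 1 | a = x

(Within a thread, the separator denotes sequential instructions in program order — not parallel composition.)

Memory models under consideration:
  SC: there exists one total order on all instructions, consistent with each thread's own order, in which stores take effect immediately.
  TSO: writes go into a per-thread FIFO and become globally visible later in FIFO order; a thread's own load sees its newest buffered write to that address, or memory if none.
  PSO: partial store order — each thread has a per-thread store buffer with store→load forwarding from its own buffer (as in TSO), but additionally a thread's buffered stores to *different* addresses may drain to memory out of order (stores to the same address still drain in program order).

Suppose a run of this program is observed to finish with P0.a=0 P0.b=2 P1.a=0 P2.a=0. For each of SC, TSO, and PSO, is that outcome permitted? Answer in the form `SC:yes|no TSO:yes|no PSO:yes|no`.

SC:no TSO:yes PSO:yes

outcome vector order: (P0.a,P0.b,P1.a,P2.a)
[SC] allowed = {(0,0,1,0), (0,0,1,2), (0,2,0,2), (0,2,1,0), (0,2,1,2), (2,2,0,2), (2,2,1,0), (2,2,1,2)}
[TSO] allowed = {(0,0,0,0), (0,0,0,2), (0,0,1,0), (0,0,1,2), (0,2,0,0), (0,2,0,2), (0,2,1,0), (0,2,1,2), (2,2,0,0), (2,2,0,2), (2,2,1,0), (2,2,1,2)}
[PSO] allowed = {(0,0,0,0), (0,0,0,2), (0,0,1,0), (0,0,1,2), (0,2,0,0), (0,2,0,2), (0,2,1,0), (0,2,1,2), (2,2,0,0), (2,2,0,2), (2,2,1,0), (2,2,1,2)}
target (0,2,0,0) ∈ {TSO,PSO}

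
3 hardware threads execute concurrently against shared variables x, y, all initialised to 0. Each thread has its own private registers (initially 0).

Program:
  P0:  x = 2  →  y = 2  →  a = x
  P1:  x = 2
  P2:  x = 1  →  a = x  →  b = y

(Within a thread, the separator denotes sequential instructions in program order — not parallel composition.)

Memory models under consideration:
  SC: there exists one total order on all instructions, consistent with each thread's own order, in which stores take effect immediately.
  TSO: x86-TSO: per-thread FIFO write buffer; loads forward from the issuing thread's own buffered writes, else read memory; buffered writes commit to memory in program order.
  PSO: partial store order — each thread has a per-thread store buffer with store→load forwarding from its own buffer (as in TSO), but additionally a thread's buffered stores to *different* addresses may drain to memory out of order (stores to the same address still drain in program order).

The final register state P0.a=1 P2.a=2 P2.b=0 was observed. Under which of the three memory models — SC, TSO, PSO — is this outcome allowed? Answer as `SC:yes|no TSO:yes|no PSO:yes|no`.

outcome vector order: (P0.a,P2.a,P2.b)
[SC] allowed = {110; 112; 122; 210; 212; 220; 222}
[TSO] allowed = {110; 112; 120; 122; 210; 212; 220; 222}
[PSO] allowed = {110; 112; 120; 122; 210; 212; 220; 222}
target 120 ∈ {TSO,PSO}

SC:no TSO:yes PSO:yes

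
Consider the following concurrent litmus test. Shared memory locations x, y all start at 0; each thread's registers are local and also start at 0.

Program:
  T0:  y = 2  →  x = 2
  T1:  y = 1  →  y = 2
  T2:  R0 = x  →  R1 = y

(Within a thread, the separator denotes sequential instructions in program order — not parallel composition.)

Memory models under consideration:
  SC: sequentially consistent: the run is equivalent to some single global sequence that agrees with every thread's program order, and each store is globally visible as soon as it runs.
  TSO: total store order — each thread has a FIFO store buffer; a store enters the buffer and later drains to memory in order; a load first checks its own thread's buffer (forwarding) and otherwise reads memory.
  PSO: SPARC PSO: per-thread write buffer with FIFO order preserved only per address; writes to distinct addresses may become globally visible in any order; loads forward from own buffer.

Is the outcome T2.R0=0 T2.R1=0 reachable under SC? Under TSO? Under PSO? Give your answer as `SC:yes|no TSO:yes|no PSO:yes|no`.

SC:yes TSO:yes PSO:yes

outcome vector order: (T2.R0,T2.R1)
[SC] allowed = {0/0 0/1 0/2 2/1 2/2}
[TSO] allowed = {0/0 0/1 0/2 2/1 2/2}
[PSO] allowed = {0/0 0/1 0/2 2/0 2/1 2/2}
target 0/0 ∈ {SC,TSO,PSO}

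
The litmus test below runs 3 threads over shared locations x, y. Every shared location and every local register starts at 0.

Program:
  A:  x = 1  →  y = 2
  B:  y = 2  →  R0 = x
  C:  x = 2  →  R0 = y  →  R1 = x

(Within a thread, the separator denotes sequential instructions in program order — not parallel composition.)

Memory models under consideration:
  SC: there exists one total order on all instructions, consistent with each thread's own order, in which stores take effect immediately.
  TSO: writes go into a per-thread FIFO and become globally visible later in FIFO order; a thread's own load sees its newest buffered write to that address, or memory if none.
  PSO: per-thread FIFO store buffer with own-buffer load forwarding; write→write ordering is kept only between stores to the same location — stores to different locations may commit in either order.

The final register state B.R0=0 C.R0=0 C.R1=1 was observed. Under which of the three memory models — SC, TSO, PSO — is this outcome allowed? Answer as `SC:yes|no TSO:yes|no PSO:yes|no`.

outcome vector order: (B.R0,C.R0,C.R1)
SC (10): 021 022 101 102 121 122 201 202 221 222
TSO (12): 001 002 021 022 101 102 121 122 201 202 221 222
PSO (12): 001 002 021 022 101 102 121 122 201 202 221 222
target 001 ∈ {TSO,PSO}

SC:no TSO:yes PSO:yes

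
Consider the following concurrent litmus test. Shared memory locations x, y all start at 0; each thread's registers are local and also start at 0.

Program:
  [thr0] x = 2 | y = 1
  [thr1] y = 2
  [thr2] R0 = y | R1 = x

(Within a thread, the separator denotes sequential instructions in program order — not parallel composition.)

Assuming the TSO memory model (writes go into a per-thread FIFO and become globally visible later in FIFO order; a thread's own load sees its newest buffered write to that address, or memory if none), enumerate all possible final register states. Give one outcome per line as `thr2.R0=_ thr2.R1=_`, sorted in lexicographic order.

thr2.R0=0 thr2.R1=0
thr2.R0=0 thr2.R1=2
thr2.R0=1 thr2.R1=2
thr2.R0=2 thr2.R1=0
thr2.R0=2 thr2.R1=2

outcome vector order: (thr2.R0,thr2.R1)
|TSO outcomes| = 5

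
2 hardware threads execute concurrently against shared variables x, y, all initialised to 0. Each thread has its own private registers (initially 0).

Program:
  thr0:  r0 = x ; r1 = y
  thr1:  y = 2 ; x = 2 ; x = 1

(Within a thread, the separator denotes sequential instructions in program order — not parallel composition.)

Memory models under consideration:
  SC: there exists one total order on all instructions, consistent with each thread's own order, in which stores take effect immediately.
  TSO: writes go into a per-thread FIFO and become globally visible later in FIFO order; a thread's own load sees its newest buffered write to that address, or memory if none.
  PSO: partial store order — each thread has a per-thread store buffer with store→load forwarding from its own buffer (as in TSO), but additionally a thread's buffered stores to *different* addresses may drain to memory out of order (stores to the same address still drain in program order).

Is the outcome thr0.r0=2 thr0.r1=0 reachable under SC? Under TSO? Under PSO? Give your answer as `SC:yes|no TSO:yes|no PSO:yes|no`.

outcome vector order: (thr0.r0,thr0.r1)
[SC] allowed = {(0,0); (0,2); (1,2); (2,2)}
[TSO] allowed = {(0,0); (0,2); (1,2); (2,2)}
[PSO] allowed = {(0,0); (0,2); (1,0); (1,2); (2,0); (2,2)}
target (2,0) ∈ {PSO}

SC:no TSO:no PSO:yes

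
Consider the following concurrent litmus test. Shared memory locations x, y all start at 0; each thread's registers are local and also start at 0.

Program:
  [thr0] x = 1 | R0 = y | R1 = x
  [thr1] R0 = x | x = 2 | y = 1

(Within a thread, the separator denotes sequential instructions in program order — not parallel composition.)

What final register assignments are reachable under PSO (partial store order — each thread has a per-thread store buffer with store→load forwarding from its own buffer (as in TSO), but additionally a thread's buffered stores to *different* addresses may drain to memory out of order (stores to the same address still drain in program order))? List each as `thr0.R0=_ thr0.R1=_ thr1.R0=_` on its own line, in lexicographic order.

thr0.R0=0 thr0.R1=1 thr1.R0=0
thr0.R0=0 thr0.R1=1 thr1.R0=1
thr0.R0=0 thr0.R1=2 thr1.R0=0
thr0.R0=0 thr0.R1=2 thr1.R0=1
thr0.R0=1 thr0.R1=1 thr1.R0=0
thr0.R0=1 thr0.R1=1 thr1.R0=1
thr0.R0=1 thr0.R1=2 thr1.R0=0
thr0.R0=1 thr0.R1=2 thr1.R0=1

outcome vector order: (thr0.R0,thr0.R1,thr1.R0)
|PSO outcomes| = 8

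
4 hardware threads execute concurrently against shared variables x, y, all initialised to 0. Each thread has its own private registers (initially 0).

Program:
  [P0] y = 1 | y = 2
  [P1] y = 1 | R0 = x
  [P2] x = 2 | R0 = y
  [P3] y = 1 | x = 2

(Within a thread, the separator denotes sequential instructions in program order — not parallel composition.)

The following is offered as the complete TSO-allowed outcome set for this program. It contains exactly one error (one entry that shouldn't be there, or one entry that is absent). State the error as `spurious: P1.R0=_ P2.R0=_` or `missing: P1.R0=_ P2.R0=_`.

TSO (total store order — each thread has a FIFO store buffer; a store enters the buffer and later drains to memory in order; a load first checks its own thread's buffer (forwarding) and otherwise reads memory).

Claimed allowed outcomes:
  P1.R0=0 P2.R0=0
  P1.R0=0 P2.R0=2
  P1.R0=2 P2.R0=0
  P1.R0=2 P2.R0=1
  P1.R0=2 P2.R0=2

outcome vector order: (P1.R0,P2.R0)
TSO: 6 outcomes — {(0,0), (0,1), (0,2), (2,0), (2,1), (2,2)}
TSO∖claimed = {(0,1)}

missing: P1.R0=0 P2.R0=1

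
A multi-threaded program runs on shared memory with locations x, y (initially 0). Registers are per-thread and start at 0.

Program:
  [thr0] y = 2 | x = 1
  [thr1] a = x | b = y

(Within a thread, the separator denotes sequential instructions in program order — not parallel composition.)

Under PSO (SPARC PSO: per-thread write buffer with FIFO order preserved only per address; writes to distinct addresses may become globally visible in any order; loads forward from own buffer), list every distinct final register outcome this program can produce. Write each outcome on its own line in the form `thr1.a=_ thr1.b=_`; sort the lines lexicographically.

thr1.a=0 thr1.b=0
thr1.a=0 thr1.b=2
thr1.a=1 thr1.b=0
thr1.a=1 thr1.b=2

outcome vector order: (thr1.a,thr1.b)
|PSO outcomes| = 4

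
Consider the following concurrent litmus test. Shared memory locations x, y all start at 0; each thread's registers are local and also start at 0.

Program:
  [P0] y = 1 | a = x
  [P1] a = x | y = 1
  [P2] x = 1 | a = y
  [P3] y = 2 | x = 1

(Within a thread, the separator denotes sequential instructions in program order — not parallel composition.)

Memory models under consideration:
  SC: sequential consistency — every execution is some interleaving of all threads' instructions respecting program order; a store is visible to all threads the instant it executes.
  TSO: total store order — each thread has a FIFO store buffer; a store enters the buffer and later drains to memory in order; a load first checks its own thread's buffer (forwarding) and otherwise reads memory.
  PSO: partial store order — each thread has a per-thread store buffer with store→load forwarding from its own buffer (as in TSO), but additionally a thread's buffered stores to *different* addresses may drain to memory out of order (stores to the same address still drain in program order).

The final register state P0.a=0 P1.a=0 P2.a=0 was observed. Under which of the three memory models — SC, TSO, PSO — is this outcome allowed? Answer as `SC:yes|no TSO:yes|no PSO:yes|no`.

SC:no TSO:yes PSO:yes

outcome vector order: (P0.a,P1.a,P2.a)
under SC → <0 0 1>; <0 0 2>; <0 1 1>; <0 1 2>; <1 0 0>; <1 0 1>; <1 0 2>; <1 1 0>; <1 1 1>; <1 1 2>
under TSO → <0 0 0>; <0 0 1>; <0 0 2>; <0 1 0>; <0 1 1>; <0 1 2>; <1 0 0>; <1 0 1>; <1 0 2>; <1 1 0>; <1 1 1>; <1 1 2>
under PSO → <0 0 0>; <0 0 1>; <0 0 2>; <0 1 0>; <0 1 1>; <0 1 2>; <1 0 0>; <1 0 1>; <1 0 2>; <1 1 0>; <1 1 1>; <1 1 2>
target <0 0 0> ∈ {TSO,PSO}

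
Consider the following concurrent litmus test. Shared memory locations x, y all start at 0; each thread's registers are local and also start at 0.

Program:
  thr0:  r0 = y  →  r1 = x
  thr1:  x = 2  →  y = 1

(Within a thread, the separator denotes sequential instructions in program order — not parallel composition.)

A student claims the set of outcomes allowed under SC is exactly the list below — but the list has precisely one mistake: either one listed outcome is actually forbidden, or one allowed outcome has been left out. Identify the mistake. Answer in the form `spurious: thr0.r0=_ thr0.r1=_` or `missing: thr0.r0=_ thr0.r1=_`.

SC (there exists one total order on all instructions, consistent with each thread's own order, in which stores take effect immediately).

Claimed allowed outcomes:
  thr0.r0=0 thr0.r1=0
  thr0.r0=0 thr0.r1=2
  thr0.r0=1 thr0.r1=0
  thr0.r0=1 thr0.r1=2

spurious: thr0.r0=1 thr0.r1=0

outcome vector order: (thr0.r0,thr0.r1)
SC: 3 outcomes — {<0 0>; <0 2>; <1 2>}
claimed∖SC = {<1 0>}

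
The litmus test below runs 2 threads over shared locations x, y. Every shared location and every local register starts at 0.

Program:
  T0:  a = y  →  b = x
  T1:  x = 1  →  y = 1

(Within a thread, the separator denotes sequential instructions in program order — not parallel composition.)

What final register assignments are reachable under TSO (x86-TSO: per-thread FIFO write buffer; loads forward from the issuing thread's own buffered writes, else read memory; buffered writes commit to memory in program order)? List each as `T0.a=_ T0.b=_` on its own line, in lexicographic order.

outcome vector order: (T0.a,T0.b)
|TSO outcomes| = 3

T0.a=0 T0.b=0
T0.a=0 T0.b=1
T0.a=1 T0.b=1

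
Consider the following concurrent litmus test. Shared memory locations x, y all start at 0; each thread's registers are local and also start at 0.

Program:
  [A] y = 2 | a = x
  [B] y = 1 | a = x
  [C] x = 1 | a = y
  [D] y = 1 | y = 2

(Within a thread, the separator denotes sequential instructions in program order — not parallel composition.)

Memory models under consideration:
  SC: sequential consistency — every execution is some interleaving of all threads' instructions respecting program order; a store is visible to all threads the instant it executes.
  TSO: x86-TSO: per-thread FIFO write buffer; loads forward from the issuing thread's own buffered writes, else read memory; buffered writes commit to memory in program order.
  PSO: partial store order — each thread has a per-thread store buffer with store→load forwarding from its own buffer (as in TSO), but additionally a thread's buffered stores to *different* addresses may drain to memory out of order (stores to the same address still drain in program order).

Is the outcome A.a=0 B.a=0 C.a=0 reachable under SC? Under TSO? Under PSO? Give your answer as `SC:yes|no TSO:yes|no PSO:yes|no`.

SC:no TSO:yes PSO:yes

outcome vector order: (A.a,B.a,C.a)
SC: 9 outcomes — {001, 002, 011, 012, 101, 102, 110, 111, 112}
TSO: 12 outcomes — {000, 001, 002, 010, 011, 012, 100, 101, 102, 110, 111, 112}
PSO: 12 outcomes — {000, 001, 002, 010, 011, 012, 100, 101, 102, 110, 111, 112}
target 000 ∈ {TSO,PSO}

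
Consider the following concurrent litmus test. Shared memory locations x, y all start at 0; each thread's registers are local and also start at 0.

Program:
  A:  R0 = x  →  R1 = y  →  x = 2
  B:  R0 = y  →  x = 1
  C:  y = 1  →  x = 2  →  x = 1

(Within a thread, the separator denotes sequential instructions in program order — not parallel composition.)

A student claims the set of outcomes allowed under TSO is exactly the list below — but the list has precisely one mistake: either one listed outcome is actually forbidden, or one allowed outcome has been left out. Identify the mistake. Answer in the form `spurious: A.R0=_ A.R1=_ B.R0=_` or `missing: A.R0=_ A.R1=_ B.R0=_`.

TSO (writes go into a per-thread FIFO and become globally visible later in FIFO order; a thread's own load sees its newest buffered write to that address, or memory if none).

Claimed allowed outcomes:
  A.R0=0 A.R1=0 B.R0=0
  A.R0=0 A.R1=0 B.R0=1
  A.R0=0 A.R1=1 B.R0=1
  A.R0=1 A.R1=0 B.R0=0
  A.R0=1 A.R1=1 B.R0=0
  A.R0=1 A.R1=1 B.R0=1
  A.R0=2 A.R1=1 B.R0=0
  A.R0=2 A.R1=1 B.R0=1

outcome vector order: (A.R0,A.R1,B.R0)
under TSO → 0/0/0; 0/0/1; 0/1/0; 0/1/1; 1/0/0; 1/1/0; 1/1/1; 2/1/0; 2/1/1
TSO∖claimed = {0/1/0}

missing: A.R0=0 A.R1=1 B.R0=0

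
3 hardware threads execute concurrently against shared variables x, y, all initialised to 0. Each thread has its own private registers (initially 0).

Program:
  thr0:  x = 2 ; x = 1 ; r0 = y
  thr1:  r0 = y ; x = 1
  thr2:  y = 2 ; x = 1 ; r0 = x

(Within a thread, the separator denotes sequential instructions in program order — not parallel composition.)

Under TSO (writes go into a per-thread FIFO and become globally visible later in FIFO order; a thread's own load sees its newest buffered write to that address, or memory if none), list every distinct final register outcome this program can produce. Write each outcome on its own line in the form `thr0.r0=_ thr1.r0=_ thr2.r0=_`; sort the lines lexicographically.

thr0.r0=0 thr1.r0=0 thr2.r0=1
thr0.r0=0 thr1.r0=0 thr2.r0=2
thr0.r0=0 thr1.r0=2 thr2.r0=1
thr0.r0=0 thr1.r0=2 thr2.r0=2
thr0.r0=2 thr1.r0=0 thr2.r0=1
thr0.r0=2 thr1.r0=0 thr2.r0=2
thr0.r0=2 thr1.r0=2 thr2.r0=1
thr0.r0=2 thr1.r0=2 thr2.r0=2

outcome vector order: (thr0.r0,thr1.r0,thr2.r0)
|TSO outcomes| = 8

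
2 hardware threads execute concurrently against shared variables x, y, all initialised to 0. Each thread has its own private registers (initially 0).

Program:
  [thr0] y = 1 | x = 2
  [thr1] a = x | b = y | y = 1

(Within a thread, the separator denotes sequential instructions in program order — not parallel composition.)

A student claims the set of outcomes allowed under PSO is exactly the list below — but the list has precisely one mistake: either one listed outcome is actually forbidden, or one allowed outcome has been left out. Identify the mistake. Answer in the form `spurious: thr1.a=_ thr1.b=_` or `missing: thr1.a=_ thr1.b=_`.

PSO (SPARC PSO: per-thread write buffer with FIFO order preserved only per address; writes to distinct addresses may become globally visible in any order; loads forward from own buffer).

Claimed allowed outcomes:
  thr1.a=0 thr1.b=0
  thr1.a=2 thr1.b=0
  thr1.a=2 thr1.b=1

outcome vector order: (thr1.a,thr1.b)
[PSO] allowed = {<0 0>, <0 1>, <2 0>, <2 1>}
PSO∖claimed = {<0 1>}

missing: thr1.a=0 thr1.b=1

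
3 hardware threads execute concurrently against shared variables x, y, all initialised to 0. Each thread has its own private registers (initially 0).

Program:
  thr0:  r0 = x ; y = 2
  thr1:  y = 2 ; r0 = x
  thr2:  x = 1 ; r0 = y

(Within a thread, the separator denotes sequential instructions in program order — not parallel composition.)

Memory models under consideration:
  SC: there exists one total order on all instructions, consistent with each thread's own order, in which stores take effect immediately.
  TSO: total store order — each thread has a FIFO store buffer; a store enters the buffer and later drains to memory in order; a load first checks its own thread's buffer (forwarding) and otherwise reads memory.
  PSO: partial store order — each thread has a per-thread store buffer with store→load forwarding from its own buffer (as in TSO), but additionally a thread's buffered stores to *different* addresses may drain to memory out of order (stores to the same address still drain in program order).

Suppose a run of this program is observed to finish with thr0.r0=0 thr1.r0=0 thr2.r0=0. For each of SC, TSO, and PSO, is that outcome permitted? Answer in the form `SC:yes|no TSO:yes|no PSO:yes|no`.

outcome vector order: (thr0.r0,thr1.r0,thr2.r0)
under SC → 002; 010; 012; 102; 110; 112
under TSO → 000; 002; 010; 012; 100; 102; 110; 112
under PSO → 000; 002; 010; 012; 100; 102; 110; 112
target 000 ∈ {TSO,PSO}

SC:no TSO:yes PSO:yes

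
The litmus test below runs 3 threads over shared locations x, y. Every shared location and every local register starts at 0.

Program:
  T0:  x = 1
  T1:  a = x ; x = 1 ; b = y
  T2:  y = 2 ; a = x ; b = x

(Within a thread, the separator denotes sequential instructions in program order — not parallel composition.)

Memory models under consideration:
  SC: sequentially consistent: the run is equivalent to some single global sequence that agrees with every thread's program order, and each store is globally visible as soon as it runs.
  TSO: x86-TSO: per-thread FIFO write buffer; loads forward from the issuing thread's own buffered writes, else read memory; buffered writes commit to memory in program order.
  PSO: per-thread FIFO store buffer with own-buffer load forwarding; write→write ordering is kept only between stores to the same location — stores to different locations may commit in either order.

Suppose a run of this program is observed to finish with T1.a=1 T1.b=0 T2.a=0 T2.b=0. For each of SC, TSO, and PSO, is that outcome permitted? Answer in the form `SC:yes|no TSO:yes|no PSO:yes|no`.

outcome vector order: (T1.a,T1.b,T2.a,T2.b)
under SC → 0/0/1/1, 0/2/0/0, 0/2/0/1, 0/2/1/1, 1/0/1/1, 1/2/0/0, 1/2/0/1, 1/2/1/1
under TSO → 0/0/0/0, 0/0/0/1, 0/0/1/1, 0/2/0/0, 0/2/0/1, 0/2/1/1, 1/0/0/0, 1/0/0/1, 1/0/1/1, 1/2/0/0, 1/2/0/1, 1/2/1/1
under PSO → 0/0/0/0, 0/0/0/1, 0/0/1/1, 0/2/0/0, 0/2/0/1, 0/2/1/1, 1/0/0/0, 1/0/0/1, 1/0/1/1, 1/2/0/0, 1/2/0/1, 1/2/1/1
target 1/0/0/0 ∈ {TSO,PSO}

SC:no TSO:yes PSO:yes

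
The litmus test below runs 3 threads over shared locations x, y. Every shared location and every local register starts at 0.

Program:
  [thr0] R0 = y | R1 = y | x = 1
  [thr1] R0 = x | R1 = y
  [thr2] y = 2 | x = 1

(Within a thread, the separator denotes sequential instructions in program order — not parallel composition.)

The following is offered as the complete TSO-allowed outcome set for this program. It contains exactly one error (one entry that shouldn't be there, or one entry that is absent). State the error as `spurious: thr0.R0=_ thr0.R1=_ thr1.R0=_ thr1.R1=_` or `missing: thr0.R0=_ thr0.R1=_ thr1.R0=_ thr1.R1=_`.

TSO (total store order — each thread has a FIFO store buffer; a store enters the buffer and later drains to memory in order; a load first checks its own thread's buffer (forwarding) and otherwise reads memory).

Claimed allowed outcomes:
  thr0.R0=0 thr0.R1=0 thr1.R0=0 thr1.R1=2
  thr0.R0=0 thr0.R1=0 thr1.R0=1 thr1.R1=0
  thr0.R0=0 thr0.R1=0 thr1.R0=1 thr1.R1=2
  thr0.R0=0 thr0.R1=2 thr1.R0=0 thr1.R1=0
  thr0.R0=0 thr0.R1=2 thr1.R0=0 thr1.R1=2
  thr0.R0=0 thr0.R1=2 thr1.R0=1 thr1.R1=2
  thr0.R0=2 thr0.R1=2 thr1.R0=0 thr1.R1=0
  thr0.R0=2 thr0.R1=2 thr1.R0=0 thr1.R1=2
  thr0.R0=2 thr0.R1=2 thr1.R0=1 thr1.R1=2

outcome vector order: (thr0.R0,thr0.R1,thr1.R0,thr1.R1)
under TSO → (0,0,0,0) (0,0,0,2) (0,0,1,0) (0,0,1,2) (0,2,0,0) (0,2,0,2) (0,2,1,2) (2,2,0,0) (2,2,0,2) (2,2,1,2)
TSO∖claimed = {(0,0,0,0)}

missing: thr0.R0=0 thr0.R1=0 thr1.R0=0 thr1.R1=0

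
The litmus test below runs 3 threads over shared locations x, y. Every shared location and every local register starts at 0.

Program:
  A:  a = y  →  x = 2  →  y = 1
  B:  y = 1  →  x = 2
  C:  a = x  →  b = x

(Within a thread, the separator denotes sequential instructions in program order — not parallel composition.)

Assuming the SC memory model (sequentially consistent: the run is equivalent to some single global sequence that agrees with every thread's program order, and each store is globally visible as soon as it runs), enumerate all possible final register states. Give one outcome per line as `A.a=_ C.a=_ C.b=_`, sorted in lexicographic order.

A.a=0 C.a=0 C.b=0
A.a=0 C.a=0 C.b=2
A.a=0 C.a=2 C.b=2
A.a=1 C.a=0 C.b=0
A.a=1 C.a=0 C.b=2
A.a=1 C.a=2 C.b=2

outcome vector order: (A.a,C.a,C.b)
|SC outcomes| = 6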